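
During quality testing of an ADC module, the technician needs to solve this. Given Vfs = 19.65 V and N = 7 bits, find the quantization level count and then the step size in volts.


Step 1 — number of quantization levels:
L = 2^N = 2^7 = 128

Step 2 — LSB step size:
delta = Vfs / L
      = 19.65 / 128
      = 0.15351562 V

Levels = 128; step size = 0.15351562 V


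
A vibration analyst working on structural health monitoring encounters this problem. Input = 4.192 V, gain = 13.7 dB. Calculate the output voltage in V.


Output voltage from dB gain:
V_out = V_in * 10^(gain_dB / 20)
      = 4.192 * 10^(13.7 / 20)
      = 4.192 * 4.841724
      = 20.2965 V

20.2965 V


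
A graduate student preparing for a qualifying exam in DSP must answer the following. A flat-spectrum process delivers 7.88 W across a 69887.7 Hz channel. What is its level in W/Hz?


Power spectral density:
PSD = P / BW
    = 7.88 / 69887.7
    = 0.00011275 W/Hz

0.00011275 W/Hz


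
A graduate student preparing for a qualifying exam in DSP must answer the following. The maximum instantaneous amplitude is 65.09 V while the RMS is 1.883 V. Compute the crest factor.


Crest factor is the ratio of peak to RMS:
CF = V_peak / V_rms
   = 65.09 / 1.883
   = 34.5672

34.5672


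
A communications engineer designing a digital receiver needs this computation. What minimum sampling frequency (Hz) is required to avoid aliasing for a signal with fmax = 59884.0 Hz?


The Nyquist rate is twice the maximum frequency component.
fs_min = 2 * fmax
      = 2 * 59884.0
      = 119768.0 Hz

119768.0


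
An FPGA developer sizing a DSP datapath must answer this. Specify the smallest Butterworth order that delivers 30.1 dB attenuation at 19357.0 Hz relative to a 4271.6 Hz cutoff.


Butterworth filter order formula:
n = log10(10^(A/10) - 1) / (2 * log10(f_stop/f_pass))
10^(30.1/10) - 1 = 1022.293
f_stop/f_pass = 19357.0 / 4271.6 = 4.5316
n = 2.293 -> ceil = 3

3


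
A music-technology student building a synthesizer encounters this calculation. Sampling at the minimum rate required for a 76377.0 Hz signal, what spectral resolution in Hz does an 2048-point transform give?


Step 1 — Nyquist sampling rate:
fs = 2 * fmax = 2 * 76377.0 = 152754.0 Hz

Step 2 — DFT bin spacing:
df = fs / N = 152754.0 / 2048 = 74.5869 Hz

74.5869 Hz


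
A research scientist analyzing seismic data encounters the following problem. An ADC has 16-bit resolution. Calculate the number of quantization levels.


Number of quantization levels = 2^N
= 2^16
= 65536

65536


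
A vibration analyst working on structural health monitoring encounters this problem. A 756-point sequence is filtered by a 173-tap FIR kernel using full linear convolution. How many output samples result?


Linear convolution output length:
L = N + M - 1
  = 756 + 173 - 1
  = 928 samples

928


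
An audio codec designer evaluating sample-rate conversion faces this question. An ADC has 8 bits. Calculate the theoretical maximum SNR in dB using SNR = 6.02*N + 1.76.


Theoretical SNR for a full-scale sinusoid:
SNR = 6.02 * N + 1.76
    = 6.02 * 8 + 1.76
    = 48.16 + 1.76
    = 49.92 dB

49.92 dB


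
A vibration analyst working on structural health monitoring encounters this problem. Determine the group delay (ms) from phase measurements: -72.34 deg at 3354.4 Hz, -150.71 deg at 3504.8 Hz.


Group delay from phase difference:
tau = -d(phi)/d(omega)
d(phi) = -78.37 deg = -1.367815 rad
d(omega) = 2*pi*(3504.8 - 3354.4) = 944.9911 rad/s
tau = -(-1.367815) / 944.9911
    = 1.4474 ms

1.4474 ms


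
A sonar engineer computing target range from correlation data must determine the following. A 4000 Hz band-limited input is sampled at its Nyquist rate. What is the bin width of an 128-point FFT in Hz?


Step 1 — Nyquist sampling rate:
fs = 2 * fmax = 2 * 4000 = 8000 Hz

Step 2 — DFT bin spacing:
df = fs / N = 8000 / 128 = 62.5 Hz

62.5 Hz


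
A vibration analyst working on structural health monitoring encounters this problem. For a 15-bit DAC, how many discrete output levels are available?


Number of quantization levels = 2^N
= 2^15
= 32768

32768


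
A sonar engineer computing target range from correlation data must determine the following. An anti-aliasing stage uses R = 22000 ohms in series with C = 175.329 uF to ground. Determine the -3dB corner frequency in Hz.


Cutoff frequency of a first-order RC filter:
fc = 1 / (2 * pi * R * C)
C = 175.329 uF = 0.000175329 F
fc = 1 / (2 * pi * 22000 * 0.000175329)
   = 1 / 24.235741127895
   = 0.041261 Hz

0.041261 Hz


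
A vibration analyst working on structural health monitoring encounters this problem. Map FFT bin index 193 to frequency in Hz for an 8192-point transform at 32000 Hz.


Frequency of DFT bin k:
f_k = k * fs / N
    = 193 * 32000 / 8192
    = 6176000 / 8192
    = 753.906 Hz

753.906 Hz


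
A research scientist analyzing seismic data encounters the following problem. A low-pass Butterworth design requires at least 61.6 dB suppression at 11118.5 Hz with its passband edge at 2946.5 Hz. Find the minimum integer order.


Butterworth filter order formula:
n = log10(10^(A/10) - 1) / (2 * log10(f_stop/f_pass))
10^(61.6/10) - 1 = 1445438.7707
f_stop/f_pass = 11118.5 / 2946.5 = 3.7735
n = 5.3404 -> ceil = 6

6


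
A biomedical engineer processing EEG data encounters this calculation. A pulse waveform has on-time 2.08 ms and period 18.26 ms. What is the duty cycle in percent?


Duty cycle as a percentage:
DC = (t_on / T) * 100
   = (2.08 / 18.26) * 100
   = 0.11391 * 100
   = 11.39 %

11.39 %


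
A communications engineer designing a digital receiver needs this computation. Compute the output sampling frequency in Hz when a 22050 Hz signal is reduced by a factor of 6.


Decimation reduces the sample rate:
fs_out = fs_in / M
       = 22050 / 6
       = 3675.0 Hz

3675.0 Hz


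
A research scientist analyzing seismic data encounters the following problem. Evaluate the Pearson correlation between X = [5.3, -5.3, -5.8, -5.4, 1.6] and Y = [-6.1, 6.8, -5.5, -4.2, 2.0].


Pearson correlation coefficient (population):
r = cov(X,Y) / (std(X) * std(Y))
Mean X = -1.92, Mean Y = -1.4
Cov(X,Y) = -4.806
Std(X) = 4.541101, Std(Y) = 5.010788
r = -0.2112

-0.2112


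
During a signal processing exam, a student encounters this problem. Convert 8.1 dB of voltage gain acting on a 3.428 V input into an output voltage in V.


Output voltage from dB gain:
V_out = V_in * 10^(gain_dB / 20)
      = 3.428 * 10^(8.1 / 20)
      = 3.428 * 2.540973
      = 8.7105 V

8.7105 V


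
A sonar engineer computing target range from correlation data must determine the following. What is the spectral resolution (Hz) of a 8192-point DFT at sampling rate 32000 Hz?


DFT frequency resolution:
df = fs / N
   = 32000 / 8192
   = 3.9062 Hz

3.9062 Hz


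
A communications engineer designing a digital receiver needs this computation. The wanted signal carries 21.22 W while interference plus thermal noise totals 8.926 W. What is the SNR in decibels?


SNR in decibels:
SNR = 10 * log10(Ps / Pn)
    = 10 * log10(21.22 / 8.926)
    = 10 * log10(2.3773)
    = 10 * 0.3761
    = 3.76 dB

3.76 dB


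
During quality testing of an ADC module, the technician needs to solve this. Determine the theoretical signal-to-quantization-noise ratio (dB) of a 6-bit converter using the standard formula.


Theoretical SNR for a full-scale sinusoid:
SNR = 6.02 * N + 1.76
    = 6.02 * 6 + 1.76
    = 36.12 + 1.76
    = 37.88 dB

37.88 dB


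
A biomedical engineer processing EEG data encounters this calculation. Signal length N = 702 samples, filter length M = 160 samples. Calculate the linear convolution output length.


Linear convolution output length:
L = N + M - 1
  = 702 + 160 - 1
  = 861 samples

861


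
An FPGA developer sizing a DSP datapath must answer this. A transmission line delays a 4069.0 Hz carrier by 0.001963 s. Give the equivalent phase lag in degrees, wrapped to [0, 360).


Phase shift from frequency and time delay:
phi = 360 * f * t_delay
    = 360 * 4069.0 * 0.001963
    = 2875.48 degrees
    mod 360 = 355.48 degrees

355.48 degrees


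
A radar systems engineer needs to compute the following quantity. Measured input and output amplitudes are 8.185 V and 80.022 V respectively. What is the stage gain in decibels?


Voltage gain in dB:
G = 20 * log10(Vout / Vin)
  = 20 * log10(80.022 / 8.185)
  = 20 * log10(9.776665)
  = 20 * 0.990191
  = 19.8 dB

19.8 dB


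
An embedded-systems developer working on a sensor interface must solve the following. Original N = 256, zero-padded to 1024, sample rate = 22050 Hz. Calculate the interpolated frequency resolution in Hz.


Frequency resolution after zero-padding:
N_padded = 256 * 4 = 1024
df = fs / N_padded
   = 22050 / 1024
   = 21.5332 Hz

21.5332 Hz


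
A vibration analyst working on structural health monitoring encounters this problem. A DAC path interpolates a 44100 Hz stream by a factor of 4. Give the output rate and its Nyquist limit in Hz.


Step 1 — output sample rate after interpolation by L:
fs_out = L * fs_in = 4 * 44100 = 176400 Hz

Step 2 — Nyquist frequency of the output stream:
f_Nyq = fs_out / 2 = 176400 / 2 = 88200.0 Hz

fs_out = 176400 Hz; f_Nyquist = 88200.0 Hz


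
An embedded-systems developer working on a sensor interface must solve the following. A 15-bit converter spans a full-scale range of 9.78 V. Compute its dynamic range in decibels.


Dynamic range from full-scale to LSB:
V_min = V_max / 2^bits = 9.78 / 2^15
DR = 20 * log10(V_max / V_min)
   = 20 * log10(2^15)
   = 20 * 15 * log10(2)
   = 90.31 dB

90.31 dB


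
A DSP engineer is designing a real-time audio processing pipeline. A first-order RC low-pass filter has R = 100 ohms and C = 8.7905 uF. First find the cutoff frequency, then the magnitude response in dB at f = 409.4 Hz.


Step 1 — cutoff frequency:
fc = 1 / (2*pi*R*C)
C = 8.7905 uF = 8.7905e-06 F
fc = 1 / (2*pi*100*8.7905e-06)
   = 181.053 Hz

Step 2 — magnitude at f = 409.4 Hz:
|H(f)| = 1 / sqrt(1 + (f/fc)^2)
f/fc = 409.4 / 181.053 = 2.261216
|H| = 1 / sqrt(1 + 5.113098) = 0.4044542
|H|_dB = 20*log10(0.4044542) = -7.86 dB

fc = 181.053 Hz; |H(409.4 Hz)| = -7.86 dB


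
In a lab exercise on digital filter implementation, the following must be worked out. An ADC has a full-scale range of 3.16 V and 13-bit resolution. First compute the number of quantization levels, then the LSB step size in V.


Step 1 — number of quantization levels:
L = 2^N = 2^13 = 8192

Step 2 — LSB step size:
delta = Vfs / L
      = 3.16 / 8192
      = 0.00038574 V

Levels = 8192; step size = 0.00038574 V


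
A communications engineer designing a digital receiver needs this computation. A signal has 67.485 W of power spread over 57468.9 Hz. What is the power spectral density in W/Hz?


Power spectral density:
PSD = P / BW
    = 67.485 / 57468.9
    = 0.00117429 W/Hz

0.00117429 W/Hz


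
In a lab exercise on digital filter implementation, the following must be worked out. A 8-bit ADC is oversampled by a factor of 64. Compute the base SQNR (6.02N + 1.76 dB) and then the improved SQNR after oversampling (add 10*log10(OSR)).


Step 1 — baseline SQNR at Nyquist:
SQNR_base = 6.02*N + 1.76
          = 6.02*8 + 1.76
          = 49.92 dB

Step 2 — oversampling processing gain:
G = 10*log10(OSR) = 10*log10(64) = 18.06 dB

Step 3 — total:
SQNR_total = 49.92 + 18.06 = 67.98 dB

Base SQNR = 49.92 dB; oversampled SQNR = 67.98 dB


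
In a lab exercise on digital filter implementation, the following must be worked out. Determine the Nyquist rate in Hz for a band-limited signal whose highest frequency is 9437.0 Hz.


The Nyquist rate is twice the maximum frequency component.
fs_min = 2 * fmax
      = 2 * 9437.0
      = 18874.0 Hz

18874.0


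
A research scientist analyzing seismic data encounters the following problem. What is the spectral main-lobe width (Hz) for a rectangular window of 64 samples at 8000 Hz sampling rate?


Main lobe width for a rectangular window:
Width = 2 * fs / N
      = 2 * 8000 / 64
      = 16000 / 64
      = 250.0 Hz

250.0 Hz


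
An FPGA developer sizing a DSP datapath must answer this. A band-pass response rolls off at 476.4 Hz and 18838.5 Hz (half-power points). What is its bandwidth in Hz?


Bandwidth is the difference of -3dB frequencies:
BW = f_high - f_low
   = 18838.5 - 476.4
   = 18362.1 Hz

18362.1 Hz


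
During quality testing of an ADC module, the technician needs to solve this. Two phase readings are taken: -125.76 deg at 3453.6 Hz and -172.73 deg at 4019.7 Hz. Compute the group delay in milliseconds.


Group delay from phase difference:
tau = -d(phi)/d(omega)
d(phi) = -46.97 deg = -0.819781 rad
d(omega) = 2*pi*(4019.7 - 3453.6) = 3556.9112 rad/s
tau = -(-0.819781) / 3556.9112
    = 0.2305 ms

0.2305 ms


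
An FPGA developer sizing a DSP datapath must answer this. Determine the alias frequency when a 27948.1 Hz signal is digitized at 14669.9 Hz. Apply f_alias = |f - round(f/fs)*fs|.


Compute the nearest integer multiple of fs to the signal:
n = round(27948.1 / 14669.9) = 2
f_alias = |27948.1 - 2 * 14669.9|
        = |27948.1 - 29339.8|
        = 1391.7 Hz

1391.7


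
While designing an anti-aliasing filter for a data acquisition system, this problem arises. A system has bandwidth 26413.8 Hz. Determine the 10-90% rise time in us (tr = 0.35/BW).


Rise time from bandwidth relationship:
tr = 0.35 / BW
   = 0.35 / 26413.8
   = 1.325064928e-05 s
   = 13.2506 us

13.2506 us


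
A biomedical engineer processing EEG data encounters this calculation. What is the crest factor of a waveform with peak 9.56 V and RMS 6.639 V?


Crest factor is the ratio of peak to RMS:
CF = V_peak / V_rms
   = 9.56 / 6.639
   = 1.44

1.44


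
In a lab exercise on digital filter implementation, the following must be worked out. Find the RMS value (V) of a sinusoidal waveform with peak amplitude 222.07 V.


RMS voltage for a sinusoidal waveform:
V_rms = V_peak / sqrt(2)
      = 222.07 / 1.414214
      = 157.027 V

157.027 V


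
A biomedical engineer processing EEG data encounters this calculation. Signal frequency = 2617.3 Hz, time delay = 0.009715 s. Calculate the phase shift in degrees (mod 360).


Phase shift from frequency and time delay:
phi = 360 * f * t_delay
    = 360 * 2617.3 * 0.009715
    = 9153.75 degrees
    mod 360 = 153.75 degrees

153.75 degrees


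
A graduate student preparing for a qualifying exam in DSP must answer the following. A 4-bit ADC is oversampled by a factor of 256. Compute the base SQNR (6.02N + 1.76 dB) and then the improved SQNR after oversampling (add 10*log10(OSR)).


Step 1 — baseline SQNR at Nyquist:
SQNR_base = 6.02*N + 1.76
          = 6.02*4 + 1.76
          = 25.84 dB

Step 2 — oversampling processing gain:
G = 10*log10(OSR) = 10*log10(256) = 24.08 dB

Step 3 — total:
SQNR_total = 25.84 + 24.08 = 49.92 dB

Base SQNR = 25.84 dB; oversampled SQNR = 49.92 dB


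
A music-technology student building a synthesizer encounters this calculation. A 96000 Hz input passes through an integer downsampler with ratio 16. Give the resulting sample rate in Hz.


Decimation reduces the sample rate:
fs_out = fs_in / M
       = 96000 / 16
       = 6000.0 Hz

6000.0 Hz


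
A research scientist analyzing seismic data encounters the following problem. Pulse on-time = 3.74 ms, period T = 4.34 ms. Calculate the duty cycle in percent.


Duty cycle as a percentage:
DC = (t_on / T) * 100
   = (3.74 / 4.34) * 100
   = 0.861751 * 100
   = 86.18 %

86.18 %


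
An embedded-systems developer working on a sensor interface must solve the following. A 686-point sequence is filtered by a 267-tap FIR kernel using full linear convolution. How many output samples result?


Linear convolution output length:
L = N + M - 1
  = 686 + 267 - 1
  = 952 samples

952


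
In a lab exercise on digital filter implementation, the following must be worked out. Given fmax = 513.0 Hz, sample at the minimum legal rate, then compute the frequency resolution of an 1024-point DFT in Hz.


Step 1 — Nyquist sampling rate:
fs = 2 * fmax = 2 * 513.0 = 1026.0 Hz

Step 2 — DFT bin spacing:
df = fs / N = 1026.0 / 1024 = 1.002 Hz

1.002 Hz


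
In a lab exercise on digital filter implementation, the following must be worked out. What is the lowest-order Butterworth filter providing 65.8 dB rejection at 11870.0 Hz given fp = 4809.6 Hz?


Butterworth filter order formula:
n = log10(10^(A/10) - 1) / (2 * log10(f_stop/f_pass))
10^(65.8/10) - 1 = 3801892.9632
f_stop/f_pass = 11870.0 / 4809.6 = 2.468
n = 8.3855 -> ceil = 9

9


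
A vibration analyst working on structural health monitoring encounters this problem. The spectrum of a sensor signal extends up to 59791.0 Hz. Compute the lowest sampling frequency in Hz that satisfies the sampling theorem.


The Nyquist rate is twice the maximum frequency component.
fs_min = 2 * fmax
      = 2 * 59791.0
      = 119582.0 Hz

119582.0


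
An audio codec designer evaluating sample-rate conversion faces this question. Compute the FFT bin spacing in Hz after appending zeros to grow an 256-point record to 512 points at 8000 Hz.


Frequency resolution after zero-padding:
N_padded = 256 * 2 = 512
df = fs / N_padded
   = 8000 / 512
   = 15.625 Hz

15.625 Hz


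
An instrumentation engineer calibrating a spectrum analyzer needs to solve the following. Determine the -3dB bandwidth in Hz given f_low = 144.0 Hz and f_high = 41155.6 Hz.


Bandwidth is the difference of -3dB frequencies:
BW = f_high - f_low
   = 41155.6 - 144.0
   = 41011.6 Hz

41011.6 Hz


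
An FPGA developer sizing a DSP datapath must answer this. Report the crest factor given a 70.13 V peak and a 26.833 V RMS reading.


Crest factor is the ratio of peak to RMS:
CF = V_peak / V_rms
   = 70.13 / 26.833
   = 2.6136

2.6136


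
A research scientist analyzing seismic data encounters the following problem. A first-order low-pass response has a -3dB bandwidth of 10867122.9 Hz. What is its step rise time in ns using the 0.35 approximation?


Rise time from bandwidth relationship:
tr = 0.35 / BW
   = 0.35 / 10867122.9
   = 3.220723675e-08 s
   = 32.2072 ns

32.2072 ns


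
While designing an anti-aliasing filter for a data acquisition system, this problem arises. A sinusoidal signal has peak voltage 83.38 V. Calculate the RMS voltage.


RMS voltage for a sinusoidal waveform:
V_rms = V_peak / sqrt(2)
      = 83.38 / 1.414214
      = 58.959 V

58.959 V


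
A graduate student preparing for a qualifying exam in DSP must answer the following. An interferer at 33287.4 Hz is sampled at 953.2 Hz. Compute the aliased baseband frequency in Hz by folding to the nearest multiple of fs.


Compute the nearest integer multiple of fs to the signal:
n = round(33287.4 / 953.2) = 35
f_alias = |33287.4 - 35 * 953.2|
        = |33287.4 - 33362.0|
        = 74.6 Hz

74.6


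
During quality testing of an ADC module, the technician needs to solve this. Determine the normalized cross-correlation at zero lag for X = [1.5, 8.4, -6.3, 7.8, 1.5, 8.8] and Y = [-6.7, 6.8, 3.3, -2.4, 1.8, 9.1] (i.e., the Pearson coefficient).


Pearson correlation coefficient (population):
r = cov(X,Y) / (std(X) * std(Y))
Mean X = 3.6167, Mean Y = 1.9833
Cov(X,Y) = 7.883611
Std(X) = 5.393643, Std(Y) = 5.32648
r = 0.2744

0.2744


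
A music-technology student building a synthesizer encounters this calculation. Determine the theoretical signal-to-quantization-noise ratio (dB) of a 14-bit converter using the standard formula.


Theoretical SNR for a full-scale sinusoid:
SNR = 6.02 * N + 1.76
    = 6.02 * 14 + 1.76
    = 84.28 + 1.76
    = 86.04 dB

86.04 dB


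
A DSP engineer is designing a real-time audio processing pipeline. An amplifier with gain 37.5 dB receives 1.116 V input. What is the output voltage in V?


Output voltage from dB gain:
V_out = V_in * 10^(gain_dB / 20)
      = 1.116 * 10^(37.5 / 20)
      = 1.116 * 74.989421
      = 83.6882 V

83.6882 V


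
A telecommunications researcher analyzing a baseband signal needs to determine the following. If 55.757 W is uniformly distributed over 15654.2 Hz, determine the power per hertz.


Power spectral density:
PSD = P / BW
    = 55.757 / 15654.2
    = 0.00356179 W/Hz

0.00356179 W/Hz


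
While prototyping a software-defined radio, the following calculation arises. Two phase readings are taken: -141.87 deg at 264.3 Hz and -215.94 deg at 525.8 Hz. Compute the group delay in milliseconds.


Group delay from phase difference:
tau = -d(phi)/d(omega)
d(phi) = -74.07 deg = -1.292765 rad
d(omega) = 2*pi*(525.8 - 264.3) = 1643.053 rad/s
tau = -(-1.292765) / 1643.053
    = 0.7868 ms

0.7868 ms


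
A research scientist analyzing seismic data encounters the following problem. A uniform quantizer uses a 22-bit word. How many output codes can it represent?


Number of quantization levels = 2^N
= 2^22
= 4194304

4194304


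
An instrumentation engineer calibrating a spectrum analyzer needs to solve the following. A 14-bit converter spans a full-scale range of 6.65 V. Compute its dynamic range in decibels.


Dynamic range from full-scale to LSB:
V_min = V_max / 2^bits = 6.65 / 2^14
DR = 20 * log10(V_max / V_min)
   = 20 * log10(2^14)
   = 20 * 14 * log10(2)
   = 84.29 dB

84.29 dB


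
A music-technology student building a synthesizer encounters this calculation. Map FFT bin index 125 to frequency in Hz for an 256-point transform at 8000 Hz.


Frequency of DFT bin k:
f_k = k * fs / N
    = 125 * 8000 / 256
    = 1000000 / 256
    = 3906.25 Hz

3906.25 Hz


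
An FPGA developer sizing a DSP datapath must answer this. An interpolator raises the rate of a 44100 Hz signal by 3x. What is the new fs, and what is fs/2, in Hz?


Step 1 — output sample rate after interpolation by L:
fs_out = L * fs_in = 3 * 44100 = 132300 Hz

Step 2 — Nyquist frequency of the output stream:
f_Nyq = fs_out / 2 = 132300 / 2 = 66150.0 Hz

fs_out = 132300 Hz; f_Nyquist = 66150.0 Hz


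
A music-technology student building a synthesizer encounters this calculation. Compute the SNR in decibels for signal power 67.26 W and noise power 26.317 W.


SNR in decibels:
SNR = 10 * log10(Ps / Pn)
    = 10 * log10(67.26 / 26.317)
    = 10 * log10(2.5558)
    = 10 * 0.4075
    = 4.08 dB

4.08 dB


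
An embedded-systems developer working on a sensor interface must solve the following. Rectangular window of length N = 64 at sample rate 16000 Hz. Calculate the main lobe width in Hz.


Main lobe width for a rectangular window:
Width = 2 * fs / N
      = 2 * 16000 / 64
      = 32000 / 64
      = 500.0 Hz

500.0 Hz


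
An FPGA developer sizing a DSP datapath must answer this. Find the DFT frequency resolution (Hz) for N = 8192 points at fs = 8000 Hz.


DFT frequency resolution:
df = fs / N
   = 8000 / 8192
   = 0.9766 Hz

0.9766 Hz


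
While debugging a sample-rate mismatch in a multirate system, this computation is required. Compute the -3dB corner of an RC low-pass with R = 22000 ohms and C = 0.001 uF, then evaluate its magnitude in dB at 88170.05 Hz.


Step 1 — cutoff frequency:
fc = 1 / (2*pi*R*C)
C = 0.001 uF = 1e-09 F
fc = 1 / (2*pi*22000*1e-09)
   = 7234.316 Hz

Step 2 — magnitude at f = 88170.05 Hz:
|H(f)| = 1 / sqrt(1 + (f/fc)^2)
f/fc = 88170.05 / 7234.316 = 12.187752
|H| = 1 / sqrt(1 + 148.541299) = 0.0817748
|H|_dB = 20*log10(0.0817748) = -21.75 dB

fc = 7234.316 Hz; |H(88170.05 Hz)| = -21.75 dB


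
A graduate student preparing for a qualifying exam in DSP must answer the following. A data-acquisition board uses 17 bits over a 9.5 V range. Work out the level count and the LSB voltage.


Step 1 — number of quantization levels:
L = 2^N = 2^17 = 131072

Step 2 — LSB step size:
delta = Vfs / L
      = 9.5 / 131072
      = 7.248e-05 V

Levels = 131072; step size = 7.248e-05 V


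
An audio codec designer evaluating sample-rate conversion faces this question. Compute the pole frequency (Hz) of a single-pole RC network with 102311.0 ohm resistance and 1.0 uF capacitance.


Cutoff frequency of a first-order RC filter:
fc = 1 / (2 * pi * R * C)
C = 1.0 uF = 1e-06 F
fc = 1 / (2 * pi * 102311.0 * 1e-06)
   = 1 / 0.64283897196285
   = 1.5556 Hz

1.5556 Hz


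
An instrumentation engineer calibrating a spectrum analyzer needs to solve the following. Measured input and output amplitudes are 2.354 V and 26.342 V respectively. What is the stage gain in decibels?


Voltage gain in dB:
G = 20 * log10(Vout / Vin)
  = 20 * log10(26.342 / 2.354)
  = 20 * log10(11.190314)
  = 20 * 1.048842
  = 20.98 dB

20.98 dB


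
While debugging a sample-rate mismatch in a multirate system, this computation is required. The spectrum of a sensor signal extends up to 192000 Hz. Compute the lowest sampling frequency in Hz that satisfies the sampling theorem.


The Nyquist rate is twice the maximum frequency component.
fs_min = 2 * fmax
      = 2 * 192000
      = 384000 Hz

384000


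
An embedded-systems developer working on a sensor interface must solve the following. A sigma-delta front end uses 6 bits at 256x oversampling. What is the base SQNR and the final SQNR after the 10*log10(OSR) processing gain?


Step 1 — baseline SQNR at Nyquist:
SQNR_base = 6.02*N + 1.76
          = 6.02*6 + 1.76
          = 37.88 dB

Step 2 — oversampling processing gain:
G = 10*log10(OSR) = 10*log10(256) = 24.08 dB

Step 3 — total:
SQNR_total = 37.88 + 24.08 = 61.96 dB

Base SQNR = 37.88 dB; oversampled SQNR = 61.96 dB


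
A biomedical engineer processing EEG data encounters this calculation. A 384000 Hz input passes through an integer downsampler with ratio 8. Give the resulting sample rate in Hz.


Decimation reduces the sample rate:
fs_out = fs_in / M
       = 384000 / 8
       = 48000.0 Hz

48000.0 Hz


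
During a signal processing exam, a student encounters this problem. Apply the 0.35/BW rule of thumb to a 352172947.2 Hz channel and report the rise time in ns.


Rise time from bandwidth relationship:
tr = 0.35 / BW
   = 0.35 / 352172947.2
   = 9.938298861e-10 s
   = 0.9938 ns

0.9938 ns


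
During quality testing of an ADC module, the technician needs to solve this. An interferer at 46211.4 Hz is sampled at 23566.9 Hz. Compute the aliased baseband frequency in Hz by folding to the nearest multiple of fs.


Compute the nearest integer multiple of fs to the signal:
n = round(46211.4 / 23566.9) = 2
f_alias = |46211.4 - 2 * 23566.9|
        = |46211.4 - 47133.8|
        = 922.4 Hz

922.4


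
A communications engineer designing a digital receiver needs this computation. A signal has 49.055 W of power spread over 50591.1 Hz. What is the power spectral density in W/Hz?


Power spectral density:
PSD = P / BW
    = 49.055 / 50591.1
    = 0.00096964 W/Hz

0.00096964 W/Hz


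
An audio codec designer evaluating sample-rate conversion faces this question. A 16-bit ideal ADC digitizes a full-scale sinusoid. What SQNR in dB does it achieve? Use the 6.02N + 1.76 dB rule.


Theoretical SNR for a full-scale sinusoid:
SNR = 6.02 * N + 1.76
    = 6.02 * 16 + 1.76
    = 96.32 + 1.76
    = 98.08 dB

98.08 dB


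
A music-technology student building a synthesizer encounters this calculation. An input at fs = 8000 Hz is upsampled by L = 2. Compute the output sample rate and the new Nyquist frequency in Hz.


Step 1 — output sample rate after interpolation by L:
fs_out = L * fs_in = 2 * 8000 = 16000 Hz

Step 2 — Nyquist frequency of the output stream:
f_Nyq = fs_out / 2 = 16000 / 2 = 8000.0 Hz

fs_out = 16000 Hz; f_Nyquist = 8000.0 Hz


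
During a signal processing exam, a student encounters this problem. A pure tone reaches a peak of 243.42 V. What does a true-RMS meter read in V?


RMS voltage for a sinusoidal waveform:
V_rms = V_peak / sqrt(2)
      = 243.42 / 1.414214
      = 172.124 V

172.124 V


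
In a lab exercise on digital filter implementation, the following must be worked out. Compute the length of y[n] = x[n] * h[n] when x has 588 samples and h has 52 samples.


Linear convolution output length:
L = N + M - 1
  = 588 + 52 - 1
  = 639 samples

639


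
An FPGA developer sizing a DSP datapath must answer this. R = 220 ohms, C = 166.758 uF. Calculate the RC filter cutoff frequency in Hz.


Cutoff frequency of a first-order RC filter:
fc = 1 / (2 * pi * R * C)
C = 166.758 uF = 0.000166758 F
fc = 1 / (2 * pi * 220 * 0.000166758)
   = 1 / 0.23050971140002
   = 4.338212 Hz

4.338212 Hz


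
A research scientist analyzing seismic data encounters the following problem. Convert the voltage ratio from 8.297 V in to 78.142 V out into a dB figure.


Voltage gain in dB:
G = 20 * log10(Vout / Vin)
  = 20 * log10(78.142 / 8.297)
  = 20 * log10(9.418103)
  = 20 * 0.973963
  = 19.48 dB

19.48 dB


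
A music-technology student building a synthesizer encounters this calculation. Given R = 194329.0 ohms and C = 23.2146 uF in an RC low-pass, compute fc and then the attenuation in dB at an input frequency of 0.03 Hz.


Step 1 — cutoff frequency:
fc = 1 / (2*pi*R*C)
C = 23.2146 uF = 2.32146e-05 F
fc = 1 / (2*pi*194329.0*2.32146e-05)
   = 0.0352794 Hz

Step 2 — magnitude at f = 0.03 Hz:
|H(f)| = 1 / sqrt(1 + (f/fc)^2)
f/fc = 0.03 / 0.0352794 = 0.850355
|H| = 1 / sqrt(1 + 0.723104) = 0.7618058
|H|_dB = 20*log10(0.7618058) = -2.36 dB

fc = 0.0352794 Hz; |H(0.03 Hz)| = -2.36 dB


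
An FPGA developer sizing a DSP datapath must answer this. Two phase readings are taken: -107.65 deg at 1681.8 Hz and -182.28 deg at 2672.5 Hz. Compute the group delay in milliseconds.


Group delay from phase difference:
tau = -d(phi)/d(omega)
d(phi) = -74.63 deg = -1.302539 rad
d(omega) = 2*pi*(2672.5 - 1681.8) = 6224.7517 rad/s
tau = -(-1.302539) / 6224.7517
    = 0.2093 ms

0.2093 ms


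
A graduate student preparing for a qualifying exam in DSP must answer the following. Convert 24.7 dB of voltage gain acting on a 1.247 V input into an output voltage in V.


Output voltage from dB gain:
V_out = V_in * 10^(gain_dB / 20)
      = 1.247 * 10^(24.7 / 20)
      = 1.247 * 17.179084
      = 21.4223 V

21.4223 V


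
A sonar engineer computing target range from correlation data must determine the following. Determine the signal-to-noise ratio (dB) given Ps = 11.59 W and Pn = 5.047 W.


SNR in decibels:
SNR = 10 * log10(Ps / Pn)
    = 10 * log10(11.59 / 5.047)
    = 10 * log10(2.2964)
    = 10 * 0.3611
    = 3.61 dB

3.61 dB


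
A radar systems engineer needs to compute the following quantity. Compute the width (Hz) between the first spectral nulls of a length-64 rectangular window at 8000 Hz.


Main lobe width for a rectangular window:
Width = 2 * fs / N
      = 2 * 8000 / 64
      = 16000 / 64
      = 250.0 Hz

250.0 Hz


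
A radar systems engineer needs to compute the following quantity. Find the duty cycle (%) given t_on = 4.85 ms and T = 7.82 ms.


Duty cycle as a percentage:
DC = (t_on / T) * 100
   = (4.85 / 7.82) * 100
   = 0.620205 * 100
   = 62.02 %

62.02 %


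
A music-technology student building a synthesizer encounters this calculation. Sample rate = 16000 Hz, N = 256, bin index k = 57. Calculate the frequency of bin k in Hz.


Frequency of DFT bin k:
f_k = k * fs / N
    = 57 * 16000 / 256
    = 912000 / 256
    = 3562.5 Hz

3562.5 Hz


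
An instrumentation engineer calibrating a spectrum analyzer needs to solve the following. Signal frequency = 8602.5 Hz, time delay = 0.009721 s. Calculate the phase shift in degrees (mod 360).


Phase shift from frequency and time delay:
phi = 360 * f * t_delay
    = 360 * 8602.5 * 0.009721
    = 30104.96 degrees
    mod 360 = 224.96 degrees

224.96 degrees


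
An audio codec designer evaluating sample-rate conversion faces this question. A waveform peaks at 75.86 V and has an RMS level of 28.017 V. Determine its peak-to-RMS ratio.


Crest factor is the ratio of peak to RMS:
CF = V_peak / V_rms
   = 75.86 / 28.017
   = 2.7076

2.7076


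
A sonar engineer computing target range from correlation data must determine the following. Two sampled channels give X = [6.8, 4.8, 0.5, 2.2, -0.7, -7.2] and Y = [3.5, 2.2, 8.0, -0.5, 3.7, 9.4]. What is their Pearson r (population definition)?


Pearson correlation coefficient (population):
r = cov(X,Y) / (std(X) * std(Y))
Mean X = 1.0667, Mean Y = 4.3833
Cov(X,Y) = -10.177222
Std(X) = 4.469775, Std(Y) = 3.369182
r = -0.6758

-0.6758


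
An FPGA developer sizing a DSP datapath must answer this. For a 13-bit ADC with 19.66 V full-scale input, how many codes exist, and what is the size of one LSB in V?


Step 1 — number of quantization levels:
L = 2^N = 2^13 = 8192

Step 2 — LSB step size:
delta = Vfs / L
      = 19.66 / 8192
      = 0.0023999 V

Levels = 8192; step size = 0.0023999 V


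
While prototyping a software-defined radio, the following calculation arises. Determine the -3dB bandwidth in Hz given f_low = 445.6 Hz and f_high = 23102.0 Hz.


Bandwidth is the difference of -3dB frequencies:
BW = f_high - f_low
   = 23102.0 - 445.6
   = 22656.4 Hz

22656.4 Hz


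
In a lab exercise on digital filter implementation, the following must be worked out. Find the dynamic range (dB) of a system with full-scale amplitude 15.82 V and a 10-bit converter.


Dynamic range from full-scale to LSB:
V_min = V_max / 2^bits = 15.82 / 2^10
DR = 20 * log10(V_max / V_min)
   = 20 * log10(2^10)
   = 20 * 10 * log10(2)
   = 60.21 dB

60.21 dB


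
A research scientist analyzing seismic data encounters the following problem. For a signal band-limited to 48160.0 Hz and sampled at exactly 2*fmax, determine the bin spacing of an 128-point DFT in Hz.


Step 1 — Nyquist sampling rate:
fs = 2 * fmax = 2 * 48160.0 = 96320.0 Hz

Step 2 — DFT bin spacing:
df = fs / N = 96320.0 / 128 = 752.5 Hz

752.5 Hz


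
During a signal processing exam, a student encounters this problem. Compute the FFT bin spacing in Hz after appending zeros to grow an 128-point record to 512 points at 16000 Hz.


Frequency resolution after zero-padding:
N_padded = 128 * 4 = 512
df = fs / N_padded
   = 16000 / 512
   = 31.25 Hz

31.25 Hz


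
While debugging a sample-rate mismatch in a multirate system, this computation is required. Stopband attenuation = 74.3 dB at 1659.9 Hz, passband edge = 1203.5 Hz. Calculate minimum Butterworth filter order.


Butterworth filter order formula:
n = log10(10^(A/10) - 1) / (2 * log10(f_stop/f_pass))
10^(74.3/10) - 1 = 26915347.0393
f_stop/f_pass = 1659.9 / 1203.5 = 1.3792
n = 26.6049 -> ceil = 27

27


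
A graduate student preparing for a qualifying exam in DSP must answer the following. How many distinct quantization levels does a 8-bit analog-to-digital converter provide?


Number of quantization levels = 2^N
= 2^8
= 256

256


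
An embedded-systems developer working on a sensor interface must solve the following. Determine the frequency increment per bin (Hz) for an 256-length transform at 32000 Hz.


DFT frequency resolution:
df = fs / N
   = 32000 / 256
   = 125.0 Hz

125.0 Hz


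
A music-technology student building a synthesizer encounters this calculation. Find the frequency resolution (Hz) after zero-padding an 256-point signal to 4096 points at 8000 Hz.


Frequency resolution after zero-padding:
N_padded = 256 * 16 = 4096
df = fs / N_padded
   = 8000 / 4096
   = 1.9531 Hz

1.9531 Hz


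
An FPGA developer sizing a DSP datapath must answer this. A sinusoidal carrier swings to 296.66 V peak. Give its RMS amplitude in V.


RMS voltage for a sinusoidal waveform:
V_rms = V_peak / sqrt(2)
      = 296.66 / 1.414214
      = 209.77 V

209.77 V


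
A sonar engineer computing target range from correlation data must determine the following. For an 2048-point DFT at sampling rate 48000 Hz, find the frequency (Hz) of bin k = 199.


Frequency of DFT bin k:
f_k = k * fs / N
    = 199 * 48000 / 2048
    = 9552000 / 2048
    = 4664.062 Hz

4664.062 Hz


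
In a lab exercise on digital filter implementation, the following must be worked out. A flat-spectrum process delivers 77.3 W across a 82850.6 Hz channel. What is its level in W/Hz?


Power spectral density:
PSD = P / BW
    = 77.3 / 82850.6
    = 0.000933 W/Hz

0.000933 W/Hz


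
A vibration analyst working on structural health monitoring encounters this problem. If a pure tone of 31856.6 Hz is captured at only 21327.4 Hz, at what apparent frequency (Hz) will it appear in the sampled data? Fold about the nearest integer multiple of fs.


Compute the nearest integer multiple of fs to the signal:
n = round(31856.6 / 21327.4) = 1
f_alias = |31856.6 - 1 * 21327.4|
        = |31856.6 - 21327.4|
        = 10529.2 Hz

10529.2


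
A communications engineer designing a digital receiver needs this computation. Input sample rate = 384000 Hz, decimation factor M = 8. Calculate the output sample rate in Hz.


Decimation reduces the sample rate:
fs_out = fs_in / M
       = 384000 / 8
       = 48000.0 Hz

48000.0 Hz


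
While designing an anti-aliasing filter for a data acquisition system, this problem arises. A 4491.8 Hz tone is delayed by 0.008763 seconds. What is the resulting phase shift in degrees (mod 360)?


Phase shift from frequency and time delay:
phi = 360 * f * t_delay
    = 360 * 4491.8 * 0.008763
    = 14170.19 degrees
    mod 360 = 130.19 degrees

130.19 degrees


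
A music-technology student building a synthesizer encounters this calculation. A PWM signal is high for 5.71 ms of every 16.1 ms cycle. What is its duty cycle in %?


Duty cycle as a percentage:
DC = (t_on / T) * 100
   = (5.71 / 16.1) * 100
   = 0.354658 * 100
   = 35.47 %

35.47 %


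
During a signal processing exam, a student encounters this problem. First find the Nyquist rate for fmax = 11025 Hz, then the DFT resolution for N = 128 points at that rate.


Step 1 — Nyquist sampling rate:
fs = 2 * fmax = 2 * 11025 = 22050 Hz

Step 2 — DFT bin spacing:
df = fs / N = 22050 / 128 = 172.2656 Hz

172.2656 Hz


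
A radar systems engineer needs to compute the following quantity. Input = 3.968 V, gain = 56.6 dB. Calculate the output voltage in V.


Output voltage from dB gain:
V_out = V_in * 10^(gain_dB / 20)
      = 3.968 * 10^(56.6 / 20)
      = 3.968 * 676.082975
      = 2682.6972 V

2682.6972 V


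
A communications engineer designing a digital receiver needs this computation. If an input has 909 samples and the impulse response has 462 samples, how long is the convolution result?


Linear convolution output length:
L = N + M - 1
  = 909 + 462 - 1
  = 1370 samples

1370


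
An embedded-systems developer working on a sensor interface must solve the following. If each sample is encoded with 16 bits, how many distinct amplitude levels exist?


Number of quantization levels = 2^N
= 2^16
= 65536

65536


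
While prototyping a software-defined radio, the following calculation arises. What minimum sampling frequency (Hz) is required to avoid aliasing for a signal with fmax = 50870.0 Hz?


The Nyquist rate is twice the maximum frequency component.
fs_min = 2 * fmax
      = 2 * 50870.0
      = 101740.0 Hz

101740.0


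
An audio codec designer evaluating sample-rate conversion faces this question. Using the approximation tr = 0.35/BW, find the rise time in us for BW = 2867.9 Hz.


Rise time from bandwidth relationship:
tr = 0.35 / BW
   = 0.35 / 2867.9
   = 0.0001220405175 s
   = 122.0405 us

122.0405 us


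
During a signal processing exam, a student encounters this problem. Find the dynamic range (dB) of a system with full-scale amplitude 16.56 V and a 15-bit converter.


Dynamic range from full-scale to LSB:
V_min = V_max / 2^bits = 16.56 / 2^15
DR = 20 * log10(V_max / V_min)
   = 20 * log10(2^15)
   = 20 * 15 * log10(2)
   = 90.31 dB

90.31 dB


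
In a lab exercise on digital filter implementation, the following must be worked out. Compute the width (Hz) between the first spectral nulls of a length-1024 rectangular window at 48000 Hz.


Main lobe width for a rectangular window:
Width = 2 * fs / N
      = 2 * 48000 / 1024
      = 96000 / 1024
      = 93.75 Hz

93.75 Hz
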